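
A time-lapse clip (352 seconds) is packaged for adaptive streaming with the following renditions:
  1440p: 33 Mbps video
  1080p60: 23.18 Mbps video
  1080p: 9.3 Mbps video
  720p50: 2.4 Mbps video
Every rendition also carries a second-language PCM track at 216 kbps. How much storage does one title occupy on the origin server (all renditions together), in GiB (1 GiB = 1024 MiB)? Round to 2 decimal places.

Audio: 216 kbps = 0.216 Mbps.
Sum of rendition bitrates: (33+0.216) + (23.18+0.216) + (9.3+0.216) + (2.4+0.216) = 68.744 Mbps.
× 352 s = 24,198 Mb = 3,025 MB = 2.817 GiB.

2.82 GiB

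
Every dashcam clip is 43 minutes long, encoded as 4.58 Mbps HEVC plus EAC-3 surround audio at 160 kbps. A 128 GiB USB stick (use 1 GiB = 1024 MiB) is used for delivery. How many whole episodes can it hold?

43 min = 2580 s
Audio: 160 kbps = 0.160 Mbps.
Total bitrate: 4.740 Mbps.
Per item: 4.740 Mbps × 2580 s = 12,229 Mb = 1,529 MB.
Capacity: 128 GiB = 1,099,512 Mb; 89.91 items → 89 complete.

89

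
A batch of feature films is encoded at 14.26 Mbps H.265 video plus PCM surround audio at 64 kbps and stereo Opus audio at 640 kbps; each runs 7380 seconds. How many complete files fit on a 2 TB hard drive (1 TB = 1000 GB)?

144

Audio total: 64 + 640 = 704 kbps = 0.704 Mbps.
Total bitrate: 14.964 Mbps.
Per item: 14.964 Mbps × 7380 s = 110,434 Mb = 13,804 MB.
Capacity: 2 TB = 16,000,000 Mb; 144.88 items → 144 complete.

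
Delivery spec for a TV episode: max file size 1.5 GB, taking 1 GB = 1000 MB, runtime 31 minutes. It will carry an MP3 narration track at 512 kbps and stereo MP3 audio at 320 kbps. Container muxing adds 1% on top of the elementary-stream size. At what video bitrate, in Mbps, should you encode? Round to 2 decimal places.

5.56 Mbps

Budget: 1.5 GB = 12000.0 Mb.
Stream payload after overhead: 12000.0 / 1.01 = 11881.2 Mb.
31 min = 1860 s
Total bitrate budget: 11881.2 Mb / 1860 s = 6.388 Mbps.
Audio total: 512 + 320 = 832 kbps = 0.832 Mbps.
Video: 6.388 − 0.832 = 5.556 Mbps.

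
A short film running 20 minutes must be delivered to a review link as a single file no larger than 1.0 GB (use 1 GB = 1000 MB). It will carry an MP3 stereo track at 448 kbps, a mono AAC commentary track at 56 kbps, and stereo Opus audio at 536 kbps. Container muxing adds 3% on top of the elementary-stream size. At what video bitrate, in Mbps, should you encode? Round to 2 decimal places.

Budget: 1.0 GB = 8000.0 Mb.
Stream payload after overhead: 8000.0 / 1.03 = 7767.0 Mb.
20 min = 1200 s
Total bitrate budget: 7767.0 Mb / 1200 s = 6.472 Mbps.
Audio total: 448 + 56 + 536 = 1040 kbps = 1.040 Mbps.
Video: 6.472 − 1.040 = 5.432 Mbps.

5.43 Mbps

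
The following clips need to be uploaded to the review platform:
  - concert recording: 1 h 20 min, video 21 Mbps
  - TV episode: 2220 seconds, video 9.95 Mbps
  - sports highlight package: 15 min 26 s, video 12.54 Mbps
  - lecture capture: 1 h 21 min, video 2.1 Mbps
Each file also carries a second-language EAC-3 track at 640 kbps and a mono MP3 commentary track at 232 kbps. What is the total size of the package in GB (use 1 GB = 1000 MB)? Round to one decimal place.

19.5 GB

Audio total: 640 + 232 = 872 kbps = 0.872 Mbps.
concert recording: 21.872 Mbps × 4800 s = 104985.6 Mb
TV episode: 10.822 Mbps × 2220 s = 24024.8 Mb
sports highlight package: 13.412 Mbps × 926 s = 12419.5 Mb
lecture capture: 2.972 Mbps × 4860 s = 14443.9 Mb
Total: 155873.9 Mb = 19484.2 MB.
= 19.48 GB.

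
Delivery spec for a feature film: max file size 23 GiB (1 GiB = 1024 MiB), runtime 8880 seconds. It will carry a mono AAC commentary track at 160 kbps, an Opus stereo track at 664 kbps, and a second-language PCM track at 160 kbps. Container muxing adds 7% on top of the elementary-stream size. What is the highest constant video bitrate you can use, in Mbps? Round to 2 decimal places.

19.81 Mbps

Budget: 23 GiB = 197568.5 Mb.
Stream payload after overhead: 197568.5 / 1.07 = 184643.5 Mb.
Total bitrate budget: 184643.5 Mb / 8880 s = 20.793 Mbps.
Audio total: 160 + 664 + 160 = 984 kbps = 0.984 Mbps.
Video: 20.793 − 0.984 = 19.809 Mbps.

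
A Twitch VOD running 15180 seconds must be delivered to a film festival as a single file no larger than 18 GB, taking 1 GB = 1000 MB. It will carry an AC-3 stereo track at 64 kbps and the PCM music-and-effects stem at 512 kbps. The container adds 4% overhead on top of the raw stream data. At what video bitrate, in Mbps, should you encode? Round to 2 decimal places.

8.55 Mbps

Budget: 18 GB = 144000.0 Mb.
Stream payload after overhead: 144000.0 / 1.04 = 138461.5 Mb.
Total bitrate budget: 138461.5 Mb / 15180 s = 9.121 Mbps.
Audio total: 64 + 512 = 576 kbps = 0.576 Mbps.
Video: 9.121 − 0.576 = 8.545 Mbps.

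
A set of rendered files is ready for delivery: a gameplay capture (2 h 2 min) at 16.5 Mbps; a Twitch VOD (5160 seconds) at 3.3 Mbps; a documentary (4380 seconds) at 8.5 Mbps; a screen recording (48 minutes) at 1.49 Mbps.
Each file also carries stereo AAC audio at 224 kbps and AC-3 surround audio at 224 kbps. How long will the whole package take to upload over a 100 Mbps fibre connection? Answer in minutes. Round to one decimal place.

Audio total: 224 + 224 = 448 kbps = 0.448 Mbps.
gameplay capture: 16.948 Mbps × 7320 s = 124059.4 Mb
Twitch VOD: 3.748 Mbps × 5160 s = 19339.7 Mb
documentary: 8.948 Mbps × 4380 s = 39192.2 Mb
screen recording: 1.938 Mbps × 2880 s = 5581.4 Mb
Total: 188172.7 Mb = 23521.6 MB.
At 100 Mbps: 188172.7 / 100 = 1882 s ≈ 31.4 minutes.

31.4 minutes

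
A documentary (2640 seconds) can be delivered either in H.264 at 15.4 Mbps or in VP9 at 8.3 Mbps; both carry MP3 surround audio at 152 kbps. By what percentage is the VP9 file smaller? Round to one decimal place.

45.7%

Audio: 152 kbps = 0.152 Mbps.
H.264: 15.552 Mbps × 2640 s = 41057.3 Mb = 5.132 GB.
VP9: 8.452 Mbps × 2640 s = 22313.3 Mb = 2.789 GB.
Reduction: (1 − 2.789/5.132) × 100 = 45.65%.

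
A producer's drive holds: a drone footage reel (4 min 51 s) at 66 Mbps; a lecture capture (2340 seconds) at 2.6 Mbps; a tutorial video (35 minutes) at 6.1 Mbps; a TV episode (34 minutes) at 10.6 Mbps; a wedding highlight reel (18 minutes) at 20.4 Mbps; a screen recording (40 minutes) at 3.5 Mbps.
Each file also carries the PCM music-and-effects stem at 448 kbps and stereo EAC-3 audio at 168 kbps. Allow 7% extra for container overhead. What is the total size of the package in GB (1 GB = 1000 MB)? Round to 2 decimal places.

Audio total: 448 + 168 = 616 kbps = 0.616 Mbps.
drone footage reel: 66.616 Mbps × 291 s × 1.07 = 20742.2 Mb
lecture capture: 3.216 Mbps × 2340 s × 1.07 = 8052.2 Mb
tutorial video: 6.716 Mbps × 2100 s × 1.07 = 15090.9 Mb
TV episode: 11.216 Mbps × 2040 s × 1.07 = 24482.3 Mb
wedding highlight reel: 21.016 Mbps × 1080 s × 1.07 = 24286.1 Mb
screen recording: 4.116 Mbps × 2400 s × 1.07 = 10569.9 Mb
Total: 103223.6 Mb = 12902.9 MB.
= 12.90 GB.

12.90 GB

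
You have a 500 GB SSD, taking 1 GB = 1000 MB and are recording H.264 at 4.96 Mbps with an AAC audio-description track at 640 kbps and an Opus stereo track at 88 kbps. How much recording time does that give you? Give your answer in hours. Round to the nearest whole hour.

195 hours

Audio total: 640 + 88 = 728 kbps = 0.728 Mbps.
Total bitrate: 4.96 + 0.728 = 5.688 Mbps.
Capacity: 500 GB = 4,000,000 Mb.
Recording time: 4,000,000 / 5.688 = 703,235 s ≈ 195 hours.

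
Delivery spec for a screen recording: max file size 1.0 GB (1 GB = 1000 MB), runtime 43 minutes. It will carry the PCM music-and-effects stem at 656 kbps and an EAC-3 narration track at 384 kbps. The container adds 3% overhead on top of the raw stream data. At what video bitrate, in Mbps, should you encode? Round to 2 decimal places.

Budget: 1.0 GB = 8000.0 Mb.
Stream payload after overhead: 8000.0 / 1.03 = 7767.0 Mb.
43 min = 2580 s
Total bitrate budget: 7767.0 Mb / 2580 s = 3.010 Mbps.
Audio total: 656 + 384 = 1040 kbps = 1.040 Mbps.
Video: 3.010 − 1.040 = 1.970 Mbps.

1.97 Mbps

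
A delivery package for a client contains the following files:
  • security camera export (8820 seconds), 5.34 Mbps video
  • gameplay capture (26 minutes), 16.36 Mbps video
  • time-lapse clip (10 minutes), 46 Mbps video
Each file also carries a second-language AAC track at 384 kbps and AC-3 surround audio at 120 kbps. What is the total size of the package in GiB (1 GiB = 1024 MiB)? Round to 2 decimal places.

Audio total: 384 + 120 = 504 kbps = 0.504 Mbps.
security camera export: 5.844 Mbps × 8820 s = 51544.1 Mb
gameplay capture: 16.864 Mbps × 1560 s = 26307.8 Mb
time-lapse clip: 46.504 Mbps × 600 s = 27902.4 Mb
Total: 105754.3 Mb = 13219.3 MB.
= 12.31 GiB.

12.31 GiB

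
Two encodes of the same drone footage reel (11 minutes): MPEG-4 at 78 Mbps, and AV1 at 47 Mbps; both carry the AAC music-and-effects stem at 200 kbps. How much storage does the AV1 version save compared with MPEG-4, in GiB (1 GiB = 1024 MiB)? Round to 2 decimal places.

2.38 GiB

11 min = 660 s
Audio: 200 kbps = 0.200 Mbps.
MPEG-4: 78.200 Mbps × 660 s = 51612.0 Mb = 6.008 GiB.
AV1: 47.200 Mbps × 660 s = 31152.0 Mb = 3.627 GiB.
Saving: 6.008 − 3.627 = 2.382 GiB.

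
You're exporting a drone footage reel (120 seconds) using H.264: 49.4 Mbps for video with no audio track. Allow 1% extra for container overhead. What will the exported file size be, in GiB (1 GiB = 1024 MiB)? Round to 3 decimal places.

Total bitrate: 49.4 Mbps.
Stream data: 49.400 Mbps × 120 s = 5928.0 Mb.
With 1% container overhead: ×1.01.
5,987 Mb = 748,410,000 bytes ÷ 1,073,741,824 = 0.697 GiB.

0.697 GiB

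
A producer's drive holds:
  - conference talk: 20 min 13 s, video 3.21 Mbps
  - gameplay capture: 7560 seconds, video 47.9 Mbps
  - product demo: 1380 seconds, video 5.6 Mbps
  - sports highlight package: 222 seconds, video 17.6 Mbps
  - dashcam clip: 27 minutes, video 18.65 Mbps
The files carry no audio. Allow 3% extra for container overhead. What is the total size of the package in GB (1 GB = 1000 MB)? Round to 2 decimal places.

conference talk: 3.210 Mbps × 1213 s × 1.03 = 4010.5 Mb
gameplay capture: 47.900 Mbps × 7560 s × 1.03 = 372987.7 Mb
product demo: 5.600 Mbps × 1380 s × 1.03 = 7959.8 Mb
sports highlight package: 17.600 Mbps × 222 s × 1.03 = 4024.4 Mb
dashcam clip: 18.650 Mbps × 1620 s × 1.03 = 31119.4 Mb
Total: 420101.9 Mb = 52512.7 MB.
= 52.51 GB.

52.51 GB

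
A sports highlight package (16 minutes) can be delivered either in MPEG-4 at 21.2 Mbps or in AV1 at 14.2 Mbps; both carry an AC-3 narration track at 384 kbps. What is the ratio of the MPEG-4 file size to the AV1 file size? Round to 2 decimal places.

1.48

16 min = 960 s
Audio: 384 kbps = 0.384 Mbps.
MPEG-4: 21.584 Mbps × 960 s = 20720.6 Mb = 2.412 GiB.
AV1: 14.584 Mbps × 960 s = 14000.6 Mb = 1.630 GiB.
Ratio: 2.412 / 1.630 = 1.480.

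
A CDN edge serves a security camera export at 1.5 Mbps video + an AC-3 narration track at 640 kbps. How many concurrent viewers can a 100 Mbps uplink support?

Audio: 640 kbps = 0.640 Mbps.
Per-viewer media rate: 2.140 Mbps.
100 Mbps = 100.0 Mbps; 100.0 / 2.140 = 46.73 → 46 viewers.

46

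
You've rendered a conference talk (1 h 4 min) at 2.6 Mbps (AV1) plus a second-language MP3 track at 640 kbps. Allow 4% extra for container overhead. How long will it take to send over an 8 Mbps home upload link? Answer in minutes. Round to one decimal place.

1 h 4 min = 64 min = 3840 s
Audio: 640 kbps = 0.640 Mbps.
Total bitrate: 3.240 Mbps.
File: 3.240 Mbps × 3840 s = 12441.6 Mb.
With 4% container overhead: ×1.04. → 12939.3 Mb.
At 8 Mbps: 12939.3 / 8 = 1617.4 s ≈ 27 minutes.

27.0 minutes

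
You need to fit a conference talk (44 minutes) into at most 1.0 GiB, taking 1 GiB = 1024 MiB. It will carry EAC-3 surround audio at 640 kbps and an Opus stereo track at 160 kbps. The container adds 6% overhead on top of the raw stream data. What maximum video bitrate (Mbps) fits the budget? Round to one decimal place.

2.3 Mbps

Budget: 1.0 GiB = 8589.9 Mb.
Stream payload after overhead: 8589.9 / 1.06 = 8103.7 Mb.
44 min = 2640 s
Total bitrate budget: 8103.7 Mb / 2640 s = 3.070 Mbps.
Audio total: 640 + 160 = 800 kbps = 0.800 Mbps.
Video: 3.070 − 0.800 = 2.270 Mbps.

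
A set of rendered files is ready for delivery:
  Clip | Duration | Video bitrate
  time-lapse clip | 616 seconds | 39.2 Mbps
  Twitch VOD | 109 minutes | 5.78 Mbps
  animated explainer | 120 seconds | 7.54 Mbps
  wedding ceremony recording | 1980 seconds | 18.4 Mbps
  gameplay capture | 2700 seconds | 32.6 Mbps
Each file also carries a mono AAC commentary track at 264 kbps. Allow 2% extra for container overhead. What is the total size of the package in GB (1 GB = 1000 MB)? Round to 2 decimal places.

Audio: 264 kbps = 0.264 Mbps.
time-lapse clip: 39.464 Mbps × 616 s × 1.02 = 24796.0 Mb
Twitch VOD: 6.044 Mbps × 6540 s × 1.02 = 40318.3 Mb
animated explainer: 7.804 Mbps × 120 s × 1.02 = 955.2 Mb
wedding ceremony recording: 18.664 Mbps × 1980 s × 1.02 = 37693.8 Mb
gameplay capture: 32.864 Mbps × 2700 s × 1.02 = 90507.5 Mb
Total: 194270.8 Mb = 24283.9 MB.
= 24.28 GB.

24.28 GB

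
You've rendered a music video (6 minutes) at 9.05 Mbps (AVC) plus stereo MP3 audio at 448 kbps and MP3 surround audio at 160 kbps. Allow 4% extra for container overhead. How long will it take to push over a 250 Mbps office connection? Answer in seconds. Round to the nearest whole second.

14 seconds

6 min = 360 s
Audio total: 448 + 160 = 608 kbps = 0.608 Mbps.
Total bitrate: 9.658 Mbps.
File: 9.658 Mbps × 360 s = 3476.9 Mb.
With 4% container overhead: ×1.04. → 3616.0 Mb.
At 250 Mbps: 3616.0 / 250 = 14.5 s ≈ 14.5 seconds.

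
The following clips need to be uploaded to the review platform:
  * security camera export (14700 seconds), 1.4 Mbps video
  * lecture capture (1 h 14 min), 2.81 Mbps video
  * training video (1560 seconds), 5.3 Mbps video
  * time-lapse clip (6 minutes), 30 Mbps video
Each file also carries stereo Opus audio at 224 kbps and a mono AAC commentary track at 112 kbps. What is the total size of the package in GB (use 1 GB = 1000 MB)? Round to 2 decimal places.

7.40 GB

Audio total: 224 + 112 = 336 kbps = 0.336 Mbps.
security camera export: 1.736 Mbps × 14700 s = 25519.2 Mb
lecture capture: 3.146 Mbps × 4440 s = 13968.2 Mb
training video: 5.636 Mbps × 1560 s = 8792.2 Mb
time-lapse clip: 30.336 Mbps × 360 s = 10921.0 Mb
Total: 59200.6 Mb = 7400.1 MB.
= 7.400 GB.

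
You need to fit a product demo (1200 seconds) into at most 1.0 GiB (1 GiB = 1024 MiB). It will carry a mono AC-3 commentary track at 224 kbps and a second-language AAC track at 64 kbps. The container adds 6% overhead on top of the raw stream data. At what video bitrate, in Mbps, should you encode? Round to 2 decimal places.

Budget: 1.0 GiB = 8589.9 Mb.
Stream payload after overhead: 8589.9 / 1.06 = 8103.7 Mb.
Total bitrate budget: 8103.7 Mb / 1200 s = 6.753 Mbps.
Audio total: 224 + 64 = 288 kbps = 0.288 Mbps.
Video: 6.753 − 0.288 = 6.465 Mbps.

6.47 Mbps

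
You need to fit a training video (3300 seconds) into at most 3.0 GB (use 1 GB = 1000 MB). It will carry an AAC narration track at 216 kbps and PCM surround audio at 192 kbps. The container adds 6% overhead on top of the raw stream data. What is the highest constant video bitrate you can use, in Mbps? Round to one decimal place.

Budget: 3.0 GB = 24000.0 Mb.
Stream payload after overhead: 24000.0 / 1.06 = 22641.5 Mb.
Total bitrate budget: 22641.5 Mb / 3300 s = 6.861 Mbps.
Audio total: 216 + 192 = 408 kbps = 0.408 Mbps.
Video: 6.861 − 0.408 = 6.453 Mbps.

6.5 Mbps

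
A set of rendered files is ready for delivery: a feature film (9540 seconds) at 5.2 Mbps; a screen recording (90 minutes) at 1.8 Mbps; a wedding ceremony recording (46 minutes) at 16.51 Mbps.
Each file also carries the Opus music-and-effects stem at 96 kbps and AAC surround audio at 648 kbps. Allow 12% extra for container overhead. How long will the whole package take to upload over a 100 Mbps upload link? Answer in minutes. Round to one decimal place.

22.0 minutes

Audio total: 96 + 648 = 744 kbps = 0.744 Mbps.
feature film: 5.944 Mbps × 9540 s × 1.12 = 63510.5 Mb
screen recording: 2.544 Mbps × 5400 s × 1.12 = 15386.1 Mb
wedding ceremony recording: 17.254 Mbps × 2760 s × 1.12 = 53335.6 Mb
Total: 132232.1 Mb = 16529.0 MB.
At 100 Mbps: 132232.1 / 100 = 1322 s ≈ 22 minutes.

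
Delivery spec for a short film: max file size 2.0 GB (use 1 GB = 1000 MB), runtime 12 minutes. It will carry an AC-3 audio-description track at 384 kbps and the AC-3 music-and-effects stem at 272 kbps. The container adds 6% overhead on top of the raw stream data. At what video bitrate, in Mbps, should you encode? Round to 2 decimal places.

Budget: 2.0 GB = 16000.0 Mb.
Stream payload after overhead: 16000.0 / 1.06 = 15094.3 Mb.
12 min = 720 s
Total bitrate budget: 15094.3 Mb / 720 s = 20.964 Mbps.
Audio total: 384 + 272 = 656 kbps = 0.656 Mbps.
Video: 20.964 − 0.656 = 20.308 Mbps.

20.31 Mbps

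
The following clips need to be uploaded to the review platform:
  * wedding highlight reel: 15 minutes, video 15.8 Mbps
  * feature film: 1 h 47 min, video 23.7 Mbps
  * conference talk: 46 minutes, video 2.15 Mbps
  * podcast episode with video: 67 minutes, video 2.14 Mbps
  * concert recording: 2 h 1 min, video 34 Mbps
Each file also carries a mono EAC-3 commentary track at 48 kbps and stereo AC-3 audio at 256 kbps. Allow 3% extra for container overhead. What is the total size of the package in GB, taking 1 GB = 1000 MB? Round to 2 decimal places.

55.91 GB

Audio total: 48 + 256 = 304 kbps = 0.304 Mbps.
wedding highlight reel: 16.104 Mbps × 900 s × 1.03 = 14928.4 Mb
feature film: 24.004 Mbps × 6420 s × 1.03 = 158728.9 Mb
conference talk: 2.454 Mbps × 2760 s × 1.03 = 6976.2 Mb
podcast episode with video: 2.444 Mbps × 4020 s × 1.03 = 10119.6 Mb
concert recording: 34.304 Mbps × 7260 s × 1.03 = 256518.5 Mb
Total: 447271.6 Mb = 55908.9 MB.
= 55.91 GB.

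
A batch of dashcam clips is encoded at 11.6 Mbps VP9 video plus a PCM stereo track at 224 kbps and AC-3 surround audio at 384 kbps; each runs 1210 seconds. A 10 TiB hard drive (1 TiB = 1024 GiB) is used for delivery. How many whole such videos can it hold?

Audio total: 224 + 384 = 608 kbps = 0.608 Mbps.
Total bitrate: 12.208 Mbps.
Per item: 12.208 Mbps × 1210 s = 14,772 Mb = 1,846 MB.
Capacity: 10 TiB = 87,960,930 Mb; 5954.70 items → 5954 complete.

5954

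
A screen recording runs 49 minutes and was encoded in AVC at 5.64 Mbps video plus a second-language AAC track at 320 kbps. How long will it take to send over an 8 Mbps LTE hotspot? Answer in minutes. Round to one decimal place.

36.5 minutes

49 min = 2940 s
Audio: 320 kbps = 0.320 Mbps.
Total bitrate: 5.960 Mbps.
File: 5.960 Mbps × 2940 s = 17522.4 Mb.
At 8 Mbps: 17522.4 / 8 = 2190.3 s ≈ 36.5 minutes.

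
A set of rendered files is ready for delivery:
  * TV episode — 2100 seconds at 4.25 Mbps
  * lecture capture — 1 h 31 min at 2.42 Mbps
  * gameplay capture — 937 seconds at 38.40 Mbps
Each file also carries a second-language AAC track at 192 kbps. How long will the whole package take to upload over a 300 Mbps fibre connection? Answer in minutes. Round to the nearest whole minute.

3 minutes

Audio: 192 kbps = 0.192 Mbps.
TV episode: 4.442 Mbps × 2100 s = 9328.2 Mb
lecture capture: 2.612 Mbps × 5460 s = 14261.5 Mb
gameplay capture: 38.592 Mbps × 937 s = 36160.7 Mb
Total: 59750.4 Mb = 7468.8 MB.
At 300 Mbps: 59750.4 / 300 = 199 s ≈ 3.32 minutes.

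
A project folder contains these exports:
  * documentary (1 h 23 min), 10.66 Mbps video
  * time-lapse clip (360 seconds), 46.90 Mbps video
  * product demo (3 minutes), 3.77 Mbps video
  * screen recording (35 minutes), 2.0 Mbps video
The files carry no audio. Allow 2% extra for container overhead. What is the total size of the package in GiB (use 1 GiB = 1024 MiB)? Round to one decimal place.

documentary: 10.660 Mbps × 4980 s × 1.02 = 54148.5 Mb
time-lapse clip: 46.900 Mbps × 360 s × 1.02 = 17221.7 Mb
product demo: 3.770 Mbps × 180 s × 1.02 = 692.2 Mb
screen recording: 2.000 Mbps × 2100 s × 1.02 = 4284.0 Mb
Total: 76346.4 Mb = 9543.3 MB.
= 8.888 GiB.

8.9 GiB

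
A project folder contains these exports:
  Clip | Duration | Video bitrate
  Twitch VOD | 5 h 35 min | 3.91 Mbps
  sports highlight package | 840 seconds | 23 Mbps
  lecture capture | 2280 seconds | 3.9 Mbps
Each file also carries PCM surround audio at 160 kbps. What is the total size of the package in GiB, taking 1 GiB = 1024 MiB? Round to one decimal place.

12.9 GiB

Audio: 160 kbps = 0.160 Mbps.
Twitch VOD: 4.070 Mbps × 20100 s = 81807.0 Mb
sports highlight package: 23.160 Mbps × 840 s = 19454.4 Mb
lecture capture: 4.060 Mbps × 2280 s = 9256.8 Mb
Total: 110518.2 Mb = 13814.8 MB.
= 12.87 GiB.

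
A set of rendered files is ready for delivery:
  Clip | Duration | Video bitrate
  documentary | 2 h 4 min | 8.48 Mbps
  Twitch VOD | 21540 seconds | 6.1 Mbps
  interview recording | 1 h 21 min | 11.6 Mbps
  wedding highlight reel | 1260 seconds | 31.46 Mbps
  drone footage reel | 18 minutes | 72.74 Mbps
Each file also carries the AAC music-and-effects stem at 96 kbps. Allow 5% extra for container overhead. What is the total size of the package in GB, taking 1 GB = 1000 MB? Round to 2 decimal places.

Audio: 96 kbps = 0.096 Mbps.
documentary: 8.576 Mbps × 7440 s × 1.05 = 66995.7 Mb
Twitch VOD: 6.196 Mbps × 21540 s × 1.05 = 140134.9 Mb
interview recording: 11.696 Mbps × 4860 s × 1.05 = 59684.7 Mb
wedding highlight reel: 31.556 Mbps × 1260 s × 1.05 = 41748.6 Mb
drone footage reel: 72.836 Mbps × 1080 s × 1.05 = 82596.0 Mb
Total: 391159.9 Mb = 48895.0 MB.
= 48.89 GB.

48.89 GB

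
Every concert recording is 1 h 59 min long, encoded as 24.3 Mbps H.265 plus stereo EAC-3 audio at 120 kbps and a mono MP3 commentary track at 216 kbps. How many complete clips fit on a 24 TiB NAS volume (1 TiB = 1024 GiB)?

1200

1 h 59 min = 119 min = 7140 s
Audio total: 120 + 216 = 336 kbps = 0.336 Mbps.
Total bitrate: 24.636 Mbps.
Per item: 24.636 Mbps × 7140 s = 175,901 Mb = 21,988 MB.
Capacity: 24 TiB = 211,106,233 Mb; 1200.14 items → 1200 complete.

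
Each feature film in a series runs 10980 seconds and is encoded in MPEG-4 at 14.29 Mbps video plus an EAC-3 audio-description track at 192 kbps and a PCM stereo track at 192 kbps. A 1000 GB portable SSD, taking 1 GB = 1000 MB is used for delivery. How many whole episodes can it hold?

Audio total: 192 + 192 = 384 kbps = 0.384 Mbps.
Total bitrate: 14.674 Mbps.
Per item: 14.674 Mbps × 10980 s = 161,121 Mb = 20,140 MB.
Capacity: 1000 GB = 8,000,000 Mb; 49.65 items → 49 complete.

49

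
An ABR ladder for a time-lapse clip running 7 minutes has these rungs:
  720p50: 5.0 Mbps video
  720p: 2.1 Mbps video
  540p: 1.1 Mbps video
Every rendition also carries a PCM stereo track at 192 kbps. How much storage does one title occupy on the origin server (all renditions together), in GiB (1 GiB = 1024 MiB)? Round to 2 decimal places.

7 min = 420 s
Audio: 192 kbps = 0.192 Mbps.
Sum of rendition bitrates: (5.0+0.192) + (2.1+0.192) + (1.1+0.192) = 8.776 Mbps.
× 420 s = 3,686 Mb = 460.7 MB = 0.4291 GiB.

0.43 GiB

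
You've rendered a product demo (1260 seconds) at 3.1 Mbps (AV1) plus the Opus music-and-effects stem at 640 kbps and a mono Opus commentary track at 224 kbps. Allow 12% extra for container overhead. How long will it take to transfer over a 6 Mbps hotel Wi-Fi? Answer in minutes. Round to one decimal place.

15.5 minutes

Audio total: 640 + 224 = 864 kbps = 0.864 Mbps.
Total bitrate: 3.964 Mbps.
File: 3.964 Mbps × 1260 s = 4994.6 Mb.
With 12% container overhead: ×1.12. → 5594.0 Mb.
At 6 Mbps: 5594.0 / 6 = 932.3 s ≈ 15.5 minutes.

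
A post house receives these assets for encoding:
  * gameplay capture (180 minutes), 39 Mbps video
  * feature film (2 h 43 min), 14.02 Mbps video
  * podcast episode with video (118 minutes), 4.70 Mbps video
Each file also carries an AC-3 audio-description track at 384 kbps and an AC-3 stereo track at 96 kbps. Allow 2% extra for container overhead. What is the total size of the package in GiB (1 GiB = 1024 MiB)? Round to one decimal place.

Audio total: 384 + 96 = 480 kbps = 0.480 Mbps.
gameplay capture: 39.480 Mbps × 10800 s × 1.02 = 434911.7 Mb
feature film: 14.500 Mbps × 9780 s × 1.02 = 144646.2 Mb
podcast episode with video: 5.180 Mbps × 7080 s × 1.02 = 37407.9 Mb
Total: 616965.8 Mb = 77120.7 MB.
= 71.82 GiB.

71.8 GiB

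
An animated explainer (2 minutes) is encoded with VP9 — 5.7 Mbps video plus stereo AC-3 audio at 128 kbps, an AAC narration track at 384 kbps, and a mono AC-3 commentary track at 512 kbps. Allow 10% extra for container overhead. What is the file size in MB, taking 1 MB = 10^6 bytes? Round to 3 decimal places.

110.946 MB

2 min = 120 s
Audio total: 128 + 384 + 512 = 1024 kbps = 1.024 Mbps.
Total bitrate: 5.7 + 1.024 = 6.724 Mbps.
Stream data: 6.724 Mbps × 120 s = 806.9 Mb.
With 10% container overhead: ×1.10.
887.6 Mb ÷ 8 = 110.9 MB → 110.9 MB.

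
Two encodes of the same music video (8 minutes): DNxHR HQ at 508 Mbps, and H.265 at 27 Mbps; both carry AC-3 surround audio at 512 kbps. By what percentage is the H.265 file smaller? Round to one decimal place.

94.6%

8 min = 480 s
Audio: 512 kbps = 0.512 Mbps.
DNxHR HQ: 508.512 Mbps × 480 s = 244085.8 Mb = 30.511 GB.
H.265: 27.512 Mbps × 480 s = 13205.8 Mb = 1.651 GB.
Reduction: (1 − 1.651/30.511) × 100 = 94.59%.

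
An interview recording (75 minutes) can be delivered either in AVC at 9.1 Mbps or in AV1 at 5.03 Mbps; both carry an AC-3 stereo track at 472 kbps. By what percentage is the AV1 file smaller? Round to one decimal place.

75 min = 4500 s
Audio: 472 kbps = 0.472 Mbps.
AVC: 9.572 Mbps × 4500 s = 43074.0 Mb = 5.014 GiB.
AV1: 5.502 Mbps × 4500 s = 24759.0 Mb = 2.882 GiB.
Reduction: (1 − 2.882/5.014) × 100 = 42.52%.

42.5%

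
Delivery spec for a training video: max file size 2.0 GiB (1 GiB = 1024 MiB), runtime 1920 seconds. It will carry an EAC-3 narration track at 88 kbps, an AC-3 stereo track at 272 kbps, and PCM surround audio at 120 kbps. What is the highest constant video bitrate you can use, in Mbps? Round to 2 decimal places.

Budget: 2.0 GiB = 17179.9 Mb.
Total bitrate budget: 17179.9 Mb / 1920 s = 8.948 Mbps.
Audio total: 88 + 272 + 120 = 480 kbps = 0.480 Mbps.
Video: 8.948 − 0.480 = 8.468 Mbps.

8.47 Mbps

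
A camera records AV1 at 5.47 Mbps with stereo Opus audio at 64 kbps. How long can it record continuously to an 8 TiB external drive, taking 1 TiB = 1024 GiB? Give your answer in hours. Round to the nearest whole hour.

Audio: 64 kbps = 0.064 Mbps.
Total bitrate: 5.47 + 0.064 = 5.534 Mbps.
Capacity: 8 TiB = 70,368,744 Mb.
Recording time: 70,368,744 / 5.534 = 12,715,711 s ≈ 3,532 hours.

3532 hours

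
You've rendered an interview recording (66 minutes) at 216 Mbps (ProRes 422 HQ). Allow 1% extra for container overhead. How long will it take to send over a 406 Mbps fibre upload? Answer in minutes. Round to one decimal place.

35.5 minutes

66 min = 3960 s
File: 216.000 Mbps × 3960 s = 855360.0 Mb.
With 1% container overhead: ×1.01. → 863913.6 Mb.
At 406 Mbps: 863913.6 / 406 = 2127.9 s ≈ 35.5 minutes.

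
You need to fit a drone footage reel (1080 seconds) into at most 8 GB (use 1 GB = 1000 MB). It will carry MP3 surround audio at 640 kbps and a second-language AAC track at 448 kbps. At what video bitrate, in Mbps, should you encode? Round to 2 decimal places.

58.17 Mbps

Budget: 8 GB = 64000.0 Mb.
Total bitrate budget: 64000.0 Mb / 1080 s = 59.259 Mbps.
Audio total: 640 + 448 = 1088 kbps = 1.088 Mbps.
Video: 59.259 − 1.088 = 58.171 Mbps.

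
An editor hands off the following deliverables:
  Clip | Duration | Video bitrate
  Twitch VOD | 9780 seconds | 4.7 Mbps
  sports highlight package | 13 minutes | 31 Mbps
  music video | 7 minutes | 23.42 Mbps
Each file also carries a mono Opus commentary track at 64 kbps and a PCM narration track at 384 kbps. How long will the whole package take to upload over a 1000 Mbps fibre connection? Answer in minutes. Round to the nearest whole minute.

1 minutes

Audio total: 64 + 384 = 448 kbps = 0.448 Mbps.
Twitch VOD: 5.148 Mbps × 9780 s = 50347.4 Mb
sports highlight package: 31.448 Mbps × 780 s = 24529.4 Mb
music video: 23.868 Mbps × 420 s = 10024.6 Mb
Total: 84901.4 Mb = 10612.7 MB.
At 1000 Mbps: 84901.4 / 1000 = 85 s ≈ 1.42 minutes.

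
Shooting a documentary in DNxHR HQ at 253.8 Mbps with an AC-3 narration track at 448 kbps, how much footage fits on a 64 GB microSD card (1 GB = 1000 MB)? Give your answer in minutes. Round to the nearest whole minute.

34 minutes

Audio: 448 kbps = 0.448 Mbps.
Total bitrate: 253.8 + 0.448 = 254.248 Mbps.
Capacity: 64 GB = 512,000 Mb.
Recording time: 512,000 / 254.248 = 2,014 s ≈ 33.6 minutes.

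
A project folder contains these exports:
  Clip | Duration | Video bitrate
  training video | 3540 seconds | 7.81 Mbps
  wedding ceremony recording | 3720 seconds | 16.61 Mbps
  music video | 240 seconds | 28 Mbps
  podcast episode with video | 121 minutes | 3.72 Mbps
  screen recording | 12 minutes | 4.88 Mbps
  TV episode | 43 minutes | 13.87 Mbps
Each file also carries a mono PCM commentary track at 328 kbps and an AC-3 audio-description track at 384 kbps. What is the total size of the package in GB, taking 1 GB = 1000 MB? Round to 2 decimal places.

21.92 GB

Audio total: 328 + 384 = 712 kbps = 0.712 Mbps.
training video: 8.522 Mbps × 3540 s = 30167.9 Mb
wedding ceremony recording: 17.322 Mbps × 3720 s = 64437.8 Mb
music video: 28.712 Mbps × 240 s = 6890.9 Mb
podcast episode with video: 4.432 Mbps × 7260 s = 32176.3 Mb
screen recording: 5.592 Mbps × 720 s = 4026.2 Mb
TV episode: 14.582 Mbps × 2580 s = 37621.6 Mb
Total: 175320.7 Mb = 21915.1 MB.
= 21.92 GB.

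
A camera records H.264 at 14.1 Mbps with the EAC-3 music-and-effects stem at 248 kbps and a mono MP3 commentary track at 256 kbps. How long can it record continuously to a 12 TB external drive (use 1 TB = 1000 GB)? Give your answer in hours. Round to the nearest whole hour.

1826 hours

Audio total: 248 + 256 = 504 kbps = 0.504 Mbps.
Total bitrate: 14.1 + 0.504 = 14.604 Mbps.
Capacity: 12 TB = 96,000,000 Mb.
Recording time: 96,000,000 / 14.604 = 6,573,541 s ≈ 1,826 hours.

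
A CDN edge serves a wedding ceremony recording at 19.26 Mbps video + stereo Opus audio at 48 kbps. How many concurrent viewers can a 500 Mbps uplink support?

25

Audio: 48 kbps = 0.048 Mbps.
Per-viewer media rate: 19.308 Mbps.
500 Mbps = 500.0 Mbps; 500.0 / 19.308 = 25.90 → 25 viewers.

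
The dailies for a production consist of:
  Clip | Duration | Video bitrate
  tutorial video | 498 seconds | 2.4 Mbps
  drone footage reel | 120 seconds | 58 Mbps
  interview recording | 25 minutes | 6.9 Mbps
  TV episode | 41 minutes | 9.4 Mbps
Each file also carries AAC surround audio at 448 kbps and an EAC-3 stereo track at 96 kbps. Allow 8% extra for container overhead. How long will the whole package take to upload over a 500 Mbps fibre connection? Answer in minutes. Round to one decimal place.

Audio total: 448 + 96 = 544 kbps = 0.544 Mbps.
tutorial video: 2.944 Mbps × 498 s × 1.08 = 1583.4 Mb
drone footage reel: 58.544 Mbps × 120 s × 1.08 = 7587.3 Mb
interview recording: 7.444 Mbps × 1500 s × 1.08 = 12059.3 Mb
TV episode: 9.944 Mbps × 2460 s × 1.08 = 26419.2 Mb
Total: 47649.2 Mb = 5956.2 MB.
At 500 Mbps: 47649.2 / 500 = 95 s ≈ 1.59 minutes.

1.6 minutes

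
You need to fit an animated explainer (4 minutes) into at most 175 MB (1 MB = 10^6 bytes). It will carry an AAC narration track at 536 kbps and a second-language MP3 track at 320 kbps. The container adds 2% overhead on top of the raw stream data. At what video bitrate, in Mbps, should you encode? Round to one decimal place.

4.9 Mbps

Budget: 175 MB = 1400.0 Mb.
Stream payload after overhead: 1400.0 / 1.02 = 1372.5 Mb.
4 min = 240 s
Total bitrate budget: 1372.5 Mb / 240 s = 5.719 Mbps.
Audio total: 536 + 320 = 856 kbps = 0.856 Mbps.
Video: 5.719 − 0.856 = 4.863 Mbps.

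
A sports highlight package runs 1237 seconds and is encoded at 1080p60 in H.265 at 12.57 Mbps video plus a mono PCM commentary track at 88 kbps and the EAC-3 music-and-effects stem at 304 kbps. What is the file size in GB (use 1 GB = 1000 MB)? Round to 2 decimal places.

2.00 GB

Audio total: 88 + 304 = 392 kbps = 0.392 Mbps.
Total bitrate: 12.57 + 0.392 = 12.962 Mbps.
Stream data: 12.962 Mbps × 1237 s = 16034.0 Mb.
16,034 Mb ÷ 8 = 2,004 MB → 2.004 GB.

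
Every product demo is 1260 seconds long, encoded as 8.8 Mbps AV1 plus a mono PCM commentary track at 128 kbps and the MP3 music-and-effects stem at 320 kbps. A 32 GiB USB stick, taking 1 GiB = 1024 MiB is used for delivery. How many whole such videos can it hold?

Audio total: 128 + 320 = 448 kbps = 0.448 Mbps.
Total bitrate: 9.248 Mbps.
Per item: 9.248 Mbps × 1260 s = 11,652 Mb = 1,457 MB.
Capacity: 32 GiB = 274,878 Mb; 23.59 items → 23 complete.

23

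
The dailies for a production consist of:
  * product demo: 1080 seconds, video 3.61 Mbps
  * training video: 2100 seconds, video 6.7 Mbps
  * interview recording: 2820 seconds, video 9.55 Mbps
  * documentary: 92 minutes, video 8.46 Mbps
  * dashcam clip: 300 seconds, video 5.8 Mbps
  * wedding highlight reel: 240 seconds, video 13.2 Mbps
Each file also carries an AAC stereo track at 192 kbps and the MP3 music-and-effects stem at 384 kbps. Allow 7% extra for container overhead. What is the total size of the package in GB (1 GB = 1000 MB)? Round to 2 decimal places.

13.84 GB

Audio total: 192 + 384 = 576 kbps = 0.576 Mbps.
product demo: 4.186 Mbps × 1080 s × 1.07 = 4837.3 Mb
training video: 7.276 Mbps × 2100 s × 1.07 = 16349.2 Mb
interview recording: 10.126 Mbps × 2820 s × 1.07 = 30554.2 Mb
documentary: 9.036 Mbps × 5520 s × 1.07 = 53370.2 Mb
dashcam clip: 6.376 Mbps × 300 s × 1.07 = 2046.7 Mb
wedding highlight reel: 13.776 Mbps × 240 s × 1.07 = 3537.7 Mb
Total: 110695.3 Mb = 13836.9 MB.
= 13.84 GB.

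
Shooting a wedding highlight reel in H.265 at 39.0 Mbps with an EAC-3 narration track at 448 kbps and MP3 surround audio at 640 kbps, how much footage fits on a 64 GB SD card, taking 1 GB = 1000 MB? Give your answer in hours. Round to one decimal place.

3.5 hours

Audio total: 448 + 640 = 1088 kbps = 1.088 Mbps.
Total bitrate: 39.0 + 1.088 = 40.088 Mbps.
Capacity: 64 GB = 512,000 Mb.
Recording time: 512,000 / 40.088 = 12,772 s ≈ 3.55 hours.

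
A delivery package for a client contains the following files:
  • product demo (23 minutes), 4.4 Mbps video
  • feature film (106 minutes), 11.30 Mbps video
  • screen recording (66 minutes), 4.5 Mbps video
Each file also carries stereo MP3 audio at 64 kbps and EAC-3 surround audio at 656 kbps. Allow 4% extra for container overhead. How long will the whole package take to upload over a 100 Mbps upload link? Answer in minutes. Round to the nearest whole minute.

18 minutes

Audio total: 64 + 656 = 720 kbps = 0.720 Mbps.
product demo: 5.120 Mbps × 1380 s × 1.04 = 7348.2 Mb
feature film: 12.020 Mbps × 6360 s × 1.04 = 79505.1 Mb
screen recording: 5.220 Mbps × 3960 s × 1.04 = 21498.0 Mb
Total: 108351.4 Mb = 13543.9 MB.
At 100 Mbps: 108351.4 / 100 = 1084 s ≈ 18.1 minutes.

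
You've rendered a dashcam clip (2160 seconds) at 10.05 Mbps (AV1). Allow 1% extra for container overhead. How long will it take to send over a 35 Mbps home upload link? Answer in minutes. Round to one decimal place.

10.4 minutes

File: 10.050 Mbps × 2160 s = 21708.0 Mb.
With 1% container overhead: ×1.01. → 21925.1 Mb.
At 35 Mbps: 21925.1 / 35 = 626.4 s ≈ 10.4 minutes.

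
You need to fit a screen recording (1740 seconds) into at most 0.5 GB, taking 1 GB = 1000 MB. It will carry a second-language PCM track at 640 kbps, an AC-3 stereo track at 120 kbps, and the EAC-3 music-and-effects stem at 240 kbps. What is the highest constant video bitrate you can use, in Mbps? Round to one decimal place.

1.3 Mbps

Budget: 0.5 GB = 4000.0 Mb.
Total bitrate budget: 4000.0 Mb / 1740 s = 2.299 Mbps.
Audio total: 640 + 120 + 240 = 1000 kbps = 1.000 Mbps.
Video: 2.299 − 1.000 = 1.299 Mbps.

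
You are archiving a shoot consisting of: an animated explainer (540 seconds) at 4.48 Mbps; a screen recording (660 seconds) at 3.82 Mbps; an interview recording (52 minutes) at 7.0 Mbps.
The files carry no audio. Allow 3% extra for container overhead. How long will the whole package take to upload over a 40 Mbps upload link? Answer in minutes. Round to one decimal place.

animated explainer: 4.480 Mbps × 540 s × 1.03 = 2491.8 Mb
screen recording: 3.820 Mbps × 660 s × 1.03 = 2596.8 Mb
interview recording: 7.000 Mbps × 3120 s × 1.03 = 22495.2 Mb
Total: 27583.8 Mb = 3448.0 MB.
At 40 Mbps: 27583.8 / 40 = 690 s ≈ 11.5 minutes.

11.5 minutes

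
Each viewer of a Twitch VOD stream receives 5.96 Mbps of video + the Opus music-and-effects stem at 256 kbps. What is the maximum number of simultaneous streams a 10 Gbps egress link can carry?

Audio: 256 kbps = 0.256 Mbps.
Per-viewer media rate: 6.216 Mbps.
10 Gbps = 10,000 Mbps; 10,000 / 6.216 = 1608.75 → 1608 viewers.

1608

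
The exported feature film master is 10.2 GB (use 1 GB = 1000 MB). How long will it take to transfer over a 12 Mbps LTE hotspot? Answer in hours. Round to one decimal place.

1.9 hours

File: 10.2 GB = 81600.0 Mb.
At 12 Mbps: 81600.0 / 12 = 6800.0 s ≈ 1.89 hours.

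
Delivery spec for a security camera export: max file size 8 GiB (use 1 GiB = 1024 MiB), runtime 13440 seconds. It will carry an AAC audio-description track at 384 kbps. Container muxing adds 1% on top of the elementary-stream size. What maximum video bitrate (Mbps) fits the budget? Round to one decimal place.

4.7 Mbps

Budget: 8 GiB = 68719.5 Mb.
Stream payload after overhead: 68719.5 / 1.01 = 68039.1 Mb.
Total bitrate budget: 68039.1 Mb / 13440 s = 5.062 Mbps.
Audio: 384 kbps = 0.384 Mbps.
Video: 5.062 − 0.384 = 4.678 Mbps.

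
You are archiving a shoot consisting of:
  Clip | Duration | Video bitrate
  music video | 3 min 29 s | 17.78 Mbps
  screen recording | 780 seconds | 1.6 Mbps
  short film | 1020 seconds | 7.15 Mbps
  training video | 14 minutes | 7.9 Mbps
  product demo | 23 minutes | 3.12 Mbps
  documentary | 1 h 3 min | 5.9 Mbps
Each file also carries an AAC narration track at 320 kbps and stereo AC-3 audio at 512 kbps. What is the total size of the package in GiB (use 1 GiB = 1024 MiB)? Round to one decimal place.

Audio total: 320 + 512 = 832 kbps = 0.832 Mbps.
music video: 18.612 Mbps × 209 s = 3889.9 Mb
screen recording: 2.432 Mbps × 780 s = 1897.0 Mb
short film: 7.982 Mbps × 1020 s = 8141.6 Mb
training video: 8.732 Mbps × 840 s = 7334.9 Mb
product demo: 3.952 Mbps × 1380 s = 5453.8 Mb
documentary: 6.732 Mbps × 3780 s = 25447.0 Mb
Total: 52164.1 Mb = 6520.5 MB.
= 6.073 GiB.

6.1 GiB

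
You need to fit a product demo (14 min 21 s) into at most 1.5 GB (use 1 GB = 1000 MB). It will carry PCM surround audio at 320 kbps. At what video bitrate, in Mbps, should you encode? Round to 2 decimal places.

Budget: 1.5 GB = 12000.0 Mb.
14 min 21 s = 861 s
Total bitrate budget: 12000.0 Mb / 861 s = 13.937 Mbps.
Audio: 320 kbps = 0.320 Mbps.
Video: 13.937 − 0.320 = 13.617 Mbps.

13.62 Mbps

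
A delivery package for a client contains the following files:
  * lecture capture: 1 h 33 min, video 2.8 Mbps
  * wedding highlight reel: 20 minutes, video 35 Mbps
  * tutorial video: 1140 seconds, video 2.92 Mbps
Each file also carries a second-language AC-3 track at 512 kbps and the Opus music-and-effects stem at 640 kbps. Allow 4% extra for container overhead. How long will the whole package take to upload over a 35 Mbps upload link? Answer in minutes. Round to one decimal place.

Audio total: 512 + 640 = 1152 kbps = 1.152 Mbps.
lecture capture: 3.952 Mbps × 5580 s × 1.04 = 22934.2 Mb
wedding highlight reel: 36.152 Mbps × 1200 s × 1.04 = 45117.7 Mb
tutorial video: 4.072 Mbps × 1140 s × 1.04 = 4827.8 Mb
Total: 72879.7 Mb = 9110.0 MB.
At 35 Mbps: 72879.7 / 35 = 2082 s ≈ 34.7 minutes.

34.7 minutes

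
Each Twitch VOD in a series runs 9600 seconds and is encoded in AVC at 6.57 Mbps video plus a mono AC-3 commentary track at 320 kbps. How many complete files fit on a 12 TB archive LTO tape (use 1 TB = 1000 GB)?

Audio: 320 kbps = 0.320 Mbps.
Total bitrate: 6.890 Mbps.
Per item: 6.890 Mbps × 9600 s = 66,144 Mb = 8,268 MB.
Capacity: 12 TB = 96,000,000 Mb; 1451.38 items → 1451 complete.

1451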